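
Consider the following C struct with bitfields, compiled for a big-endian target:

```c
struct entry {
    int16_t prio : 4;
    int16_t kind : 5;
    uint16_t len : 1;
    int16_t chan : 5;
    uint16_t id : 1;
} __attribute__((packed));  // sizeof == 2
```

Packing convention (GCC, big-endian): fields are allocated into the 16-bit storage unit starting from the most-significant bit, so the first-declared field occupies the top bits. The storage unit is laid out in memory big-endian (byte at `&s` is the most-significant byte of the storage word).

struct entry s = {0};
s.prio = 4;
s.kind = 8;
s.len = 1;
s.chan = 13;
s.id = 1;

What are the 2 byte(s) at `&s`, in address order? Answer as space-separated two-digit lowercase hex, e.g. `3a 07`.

44 5b

prio (4b) val=4 bits=0x4 at bit 12: 0x4000
kind (5b) val=8 bits=0x8 at bit 7: 0x4400
len (1b) val=1 bits=0x1 at bit 6: 0x4440
chan (5b) val=13 bits=0xd at bit 1: 0x445a
id (1b) val=1 bits=0x1 at bit 0: 0x445b
word = 0x445b → big-endian bytes:
  [0]=0x44  [1]=0x5b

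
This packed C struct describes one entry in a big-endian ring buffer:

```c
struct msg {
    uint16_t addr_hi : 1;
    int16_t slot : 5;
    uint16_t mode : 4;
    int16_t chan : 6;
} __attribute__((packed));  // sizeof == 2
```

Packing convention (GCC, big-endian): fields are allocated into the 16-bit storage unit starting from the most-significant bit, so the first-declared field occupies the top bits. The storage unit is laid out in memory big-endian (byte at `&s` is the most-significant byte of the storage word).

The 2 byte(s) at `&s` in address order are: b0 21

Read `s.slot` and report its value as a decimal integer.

12

[0]=0xb0 [1]=0x21 (big-endian) → word 0xb021
addr_hi:1 @ bit 15 → (0xb021>>15)&0x1 = 0x1
slot:5 @ bit 10 → (0xb021>>10)&0x1f = 0xc  ←
mode:4 @ bit 6 → (0xb021>>6)&0xf = 0x0
chan:6 @ bit 0 → (0xb021>>0)&0x3f = 0x21
slot signed 5b, MSB=0: value = 12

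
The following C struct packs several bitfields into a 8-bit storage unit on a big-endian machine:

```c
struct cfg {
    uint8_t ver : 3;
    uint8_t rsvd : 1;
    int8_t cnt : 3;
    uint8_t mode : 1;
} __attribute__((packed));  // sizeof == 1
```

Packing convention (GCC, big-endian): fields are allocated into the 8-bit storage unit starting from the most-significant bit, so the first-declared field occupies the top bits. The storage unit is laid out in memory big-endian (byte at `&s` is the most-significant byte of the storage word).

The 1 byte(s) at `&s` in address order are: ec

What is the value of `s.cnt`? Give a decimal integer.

-2

[0]=0xec (big-endian) → word 0xec
ver:3 @ bit 5 → (0xec>>5)&0x7 = 0x7
rsvd:1 @ bit 4 → (0xec>>4)&0x1 = 0x0
cnt:3 @ bit 1 → (0xec>>1)&0x7 = 0x6  ←
mode:1 @ bit 0 → (0xec>>0)&0x1 = 0x0
cnt signed 3b, MSB=1: 6 - 8 = -2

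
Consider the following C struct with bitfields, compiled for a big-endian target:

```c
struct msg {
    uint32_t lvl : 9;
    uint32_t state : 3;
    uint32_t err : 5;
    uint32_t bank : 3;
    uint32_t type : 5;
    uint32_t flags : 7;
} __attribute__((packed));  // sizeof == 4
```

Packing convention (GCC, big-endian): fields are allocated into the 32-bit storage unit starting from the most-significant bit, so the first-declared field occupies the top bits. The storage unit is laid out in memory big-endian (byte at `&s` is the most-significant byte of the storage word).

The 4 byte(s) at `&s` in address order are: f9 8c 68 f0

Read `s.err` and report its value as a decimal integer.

24

[0]=0xf9 [1]=0x8c [2]=0x68 [3]=0xf0 (big-endian) → word 0xf98c68f0
lvl:9 @ bit 23 → (0xf98c68f0>>23)&0x1ff = 0x1f3
state:3 @ bit 20 → (0xf98c68f0>>20)&0x7 = 0x0
err:5 @ bit 15 → (0xf98c68f0>>15)&0x1f = 0x18  ←
bank:3 @ bit 12 → (0xf98c68f0>>12)&0x7 = 0x6
type:5 @ bit 7 → (0xf98c68f0>>7)&0x1f = 0x11
flags:7 @ bit 0 → (0xf98c68f0>>0)&0x7f = 0x70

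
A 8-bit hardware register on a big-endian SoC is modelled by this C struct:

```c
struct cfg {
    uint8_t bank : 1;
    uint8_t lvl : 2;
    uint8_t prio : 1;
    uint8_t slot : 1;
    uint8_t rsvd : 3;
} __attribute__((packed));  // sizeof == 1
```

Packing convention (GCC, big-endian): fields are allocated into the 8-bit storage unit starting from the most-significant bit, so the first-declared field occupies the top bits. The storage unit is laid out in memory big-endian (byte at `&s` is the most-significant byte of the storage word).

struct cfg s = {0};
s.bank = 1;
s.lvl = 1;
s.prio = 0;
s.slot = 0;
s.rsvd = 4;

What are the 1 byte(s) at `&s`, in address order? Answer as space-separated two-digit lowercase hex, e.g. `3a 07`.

[7+:1] bank=1 & 0x1 = 0x1; word=0x80
[5+:2] lvl=1 & 0x3 = 0x1; word=0xa0
[4+:1] prio=0 & 0x1 = 0x0; word=0xa0
[3+:1] slot=0 & 0x1 = 0x0; word=0xa0
[0+:3] rsvd=4 & 0x7 = 0x4; word=0xa4
word = 0xa4 → big-endian bytes:
  [0]=0xa4

a4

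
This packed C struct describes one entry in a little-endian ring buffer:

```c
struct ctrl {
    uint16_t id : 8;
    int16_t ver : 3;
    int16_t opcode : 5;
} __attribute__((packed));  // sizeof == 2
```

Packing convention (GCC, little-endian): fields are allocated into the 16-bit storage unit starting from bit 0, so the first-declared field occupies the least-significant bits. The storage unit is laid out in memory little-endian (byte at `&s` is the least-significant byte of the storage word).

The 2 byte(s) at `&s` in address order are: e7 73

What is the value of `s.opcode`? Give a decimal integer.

[0]=0xe7 [1]=0x73 (little-endian) → word 0x73e7
id [0+:8] = (word>>0) & 0xff = 231
ver [8+:3] = (word>>8) & 0x7 = 3
opcode [11+:5] = (word>>11) & 0x1f = 14  ←
opcode signed 5b, MSB=0: value = 14

14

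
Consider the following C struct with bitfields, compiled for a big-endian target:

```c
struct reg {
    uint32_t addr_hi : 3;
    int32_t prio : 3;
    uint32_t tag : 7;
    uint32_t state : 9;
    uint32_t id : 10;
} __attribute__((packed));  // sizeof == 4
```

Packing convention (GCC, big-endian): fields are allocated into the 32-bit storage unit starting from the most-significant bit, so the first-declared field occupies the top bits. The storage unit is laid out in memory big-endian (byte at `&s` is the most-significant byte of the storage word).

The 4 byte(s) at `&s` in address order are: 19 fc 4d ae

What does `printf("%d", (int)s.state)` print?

275

[0]=0x19 [1]=0xfc [2]=0x4d [3]=0xae (big-endian) → word 0x19fc4dae
addr_hi:3 @ bit 29 → (0x19fc4dae>>29)&0x7 = 0x0
prio:3 @ bit 26 → (0x19fc4dae>>26)&0x7 = 0x6
tag:7 @ bit 19 → (0x19fc4dae>>19)&0x7f = 0x3f
state:9 @ bit 10 → (0x19fc4dae>>10)&0x1ff = 0x113  ←
id:10 @ bit 0 → (0x19fc4dae>>0)&0x3ff = 0x1ae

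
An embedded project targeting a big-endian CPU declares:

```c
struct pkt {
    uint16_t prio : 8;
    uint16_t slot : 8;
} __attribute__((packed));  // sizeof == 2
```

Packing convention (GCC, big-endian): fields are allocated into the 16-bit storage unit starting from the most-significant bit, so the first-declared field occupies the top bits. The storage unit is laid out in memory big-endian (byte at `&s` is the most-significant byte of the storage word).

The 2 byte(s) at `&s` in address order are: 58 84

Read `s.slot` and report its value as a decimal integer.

132

[0]=0x58 [1]=0x84 (big-endian) → word 0x5884
prio:8 @ bit 8 → (0x5884>>8)&0xff = 0x58
slot:8 @ bit 0 → (0x5884>>0)&0xff = 0x84  ←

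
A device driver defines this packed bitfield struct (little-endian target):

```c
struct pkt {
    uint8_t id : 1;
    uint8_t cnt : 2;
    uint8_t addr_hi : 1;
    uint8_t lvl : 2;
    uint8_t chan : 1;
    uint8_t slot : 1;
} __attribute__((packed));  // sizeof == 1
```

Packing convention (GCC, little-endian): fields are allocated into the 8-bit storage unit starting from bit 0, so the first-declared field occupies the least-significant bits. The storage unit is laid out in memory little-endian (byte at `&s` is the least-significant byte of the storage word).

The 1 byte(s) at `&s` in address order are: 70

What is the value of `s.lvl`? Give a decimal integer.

3

[0]=0x70 (little-endian) → word 0x70
id:1 @ bit 0 → (0x70>>0)&0x1 = 0x0
cnt:2 @ bit 1 → (0x70>>1)&0x3 = 0x0
addr_hi:1 @ bit 3 → (0x70>>3)&0x1 = 0x0
lvl:2 @ bit 4 → (0x70>>4)&0x3 = 0x3  ←
chan:1 @ bit 6 → (0x70>>6)&0x1 = 0x1
slot:1 @ bit 7 → (0x70>>7)&0x1 = 0x0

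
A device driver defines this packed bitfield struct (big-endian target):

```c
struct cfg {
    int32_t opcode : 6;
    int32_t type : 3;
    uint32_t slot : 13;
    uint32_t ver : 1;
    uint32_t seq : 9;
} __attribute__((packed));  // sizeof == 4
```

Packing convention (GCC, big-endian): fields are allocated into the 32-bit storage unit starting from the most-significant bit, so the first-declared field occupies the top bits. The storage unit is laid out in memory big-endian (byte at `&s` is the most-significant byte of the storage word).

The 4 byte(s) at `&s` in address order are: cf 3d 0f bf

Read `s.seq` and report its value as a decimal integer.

447

[0]=0xcf [1]=0x3d [2]=0x0f [3]=0xbf (big-endian) → word 0xcf3d0fbf
opcode [26+:6] = (word>>26) & 0x3f = 51
type [23+:3] = (word>>23) & 0x7 = 6
slot [10+:13] = (word>>10) & 0x1fff = 3907
ver [9+:1] = (word>>9) & 0x1 = 1
seq [0+:9] = (word>>0) & 0x1ff = 447  ←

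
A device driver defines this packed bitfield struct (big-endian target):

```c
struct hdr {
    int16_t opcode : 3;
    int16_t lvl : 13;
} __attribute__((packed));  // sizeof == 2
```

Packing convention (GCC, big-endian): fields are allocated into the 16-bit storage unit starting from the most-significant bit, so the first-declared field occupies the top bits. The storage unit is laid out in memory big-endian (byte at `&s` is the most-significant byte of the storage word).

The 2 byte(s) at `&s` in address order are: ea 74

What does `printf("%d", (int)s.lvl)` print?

[0]=0xea [1]=0x74 (big-endian) → word 0xea74
opcode:3 @ bit 13 → (0xea74>>13)&0x7 = 0x7
lvl:13 @ bit 0 → (0xea74>>0)&0x1fff = 0xa74  ←
lvl signed 13b, MSB=0: value = 2676

2676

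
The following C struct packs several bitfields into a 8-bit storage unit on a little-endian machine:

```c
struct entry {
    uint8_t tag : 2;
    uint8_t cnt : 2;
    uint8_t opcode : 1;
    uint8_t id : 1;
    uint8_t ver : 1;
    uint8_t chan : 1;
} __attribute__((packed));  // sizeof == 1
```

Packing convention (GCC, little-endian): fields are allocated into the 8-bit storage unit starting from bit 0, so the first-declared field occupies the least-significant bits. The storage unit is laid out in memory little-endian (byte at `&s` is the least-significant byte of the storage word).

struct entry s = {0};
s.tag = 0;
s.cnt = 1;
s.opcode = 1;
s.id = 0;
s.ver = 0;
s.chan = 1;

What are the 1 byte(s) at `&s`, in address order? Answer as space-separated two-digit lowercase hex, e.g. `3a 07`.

94

[0+:2] tag=0 & 0x3 = 0x0; word=0x00
[2+:2] cnt=1 & 0x3 = 0x1; word=0x04
[4+:1] opcode=1 & 0x1 = 0x1; word=0x14
[5+:1] id=0 & 0x1 = 0x0; word=0x14
[6+:1] ver=0 & 0x1 = 0x0; word=0x14
[7+:1] chan=1 & 0x1 = 0x1; word=0x94
word = 0x94 → little-endian bytes:
  [0]=0x94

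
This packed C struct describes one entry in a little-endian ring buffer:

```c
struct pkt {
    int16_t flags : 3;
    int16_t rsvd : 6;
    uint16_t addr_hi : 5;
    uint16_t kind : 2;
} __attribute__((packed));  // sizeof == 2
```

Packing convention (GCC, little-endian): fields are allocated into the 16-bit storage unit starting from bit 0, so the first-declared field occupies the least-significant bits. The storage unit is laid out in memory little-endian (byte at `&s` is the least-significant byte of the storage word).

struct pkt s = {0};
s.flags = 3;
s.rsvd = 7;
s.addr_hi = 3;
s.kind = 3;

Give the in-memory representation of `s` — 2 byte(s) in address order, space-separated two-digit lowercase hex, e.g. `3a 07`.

3b c6

flags (3b) val=3 bits=0x3 at bit 0: 0x0003
rsvd (6b) val=7 bits=0x7 at bit 3: 0x003b
addr_hi (5b) val=3 bits=0x3 at bit 9: 0x063b
kind (2b) val=3 bits=0x3 at bit 14: 0xc63b
word = 0xc63b → little-endian bytes:
  [0]=0x3b  [1]=0xc6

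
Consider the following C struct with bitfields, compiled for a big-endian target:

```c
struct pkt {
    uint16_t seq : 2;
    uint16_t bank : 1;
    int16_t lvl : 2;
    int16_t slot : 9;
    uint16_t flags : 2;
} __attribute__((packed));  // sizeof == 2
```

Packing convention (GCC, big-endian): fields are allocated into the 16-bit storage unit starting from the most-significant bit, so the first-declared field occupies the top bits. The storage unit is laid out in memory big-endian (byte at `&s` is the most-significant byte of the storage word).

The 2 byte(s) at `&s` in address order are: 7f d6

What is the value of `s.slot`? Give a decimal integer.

-11

[0]=0x7f [1]=0xd6 (big-endian) → word 0x7fd6
seq:2 @ bit 14 → (0x7fd6>>14)&0x3 = 0x1
bank:1 @ bit 13 → (0x7fd6>>13)&0x1 = 0x1
lvl:2 @ bit 11 → (0x7fd6>>11)&0x3 = 0x3
slot:9 @ bit 2 → (0x7fd6>>2)&0x1ff = 0x1f5  ←
flags:2 @ bit 0 → (0x7fd6>>0)&0x3 = 0x2
slot signed 9b, MSB=1: 501 - 512 = -11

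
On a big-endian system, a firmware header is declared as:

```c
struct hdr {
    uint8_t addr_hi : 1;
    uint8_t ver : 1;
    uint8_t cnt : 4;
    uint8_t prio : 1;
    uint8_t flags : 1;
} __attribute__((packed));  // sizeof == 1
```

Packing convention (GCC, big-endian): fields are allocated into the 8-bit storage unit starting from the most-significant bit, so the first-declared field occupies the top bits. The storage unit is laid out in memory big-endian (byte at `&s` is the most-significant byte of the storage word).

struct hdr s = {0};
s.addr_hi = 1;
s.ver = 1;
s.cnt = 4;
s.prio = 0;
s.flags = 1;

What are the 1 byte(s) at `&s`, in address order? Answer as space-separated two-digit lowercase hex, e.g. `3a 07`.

[7+:1] addr_hi=1 & 0x1 = 0x1; word=0x80
[6+:1] ver=1 & 0x1 = 0x1; word=0xc0
[2+:4] cnt=4 & 0xf = 0x4; word=0xd0
[1+:1] prio=0 & 0x1 = 0x0; word=0xd0
[0+:1] flags=1 & 0x1 = 0x1; word=0xd1
word = 0xd1 → big-endian bytes:
  [0]=0xd1

d1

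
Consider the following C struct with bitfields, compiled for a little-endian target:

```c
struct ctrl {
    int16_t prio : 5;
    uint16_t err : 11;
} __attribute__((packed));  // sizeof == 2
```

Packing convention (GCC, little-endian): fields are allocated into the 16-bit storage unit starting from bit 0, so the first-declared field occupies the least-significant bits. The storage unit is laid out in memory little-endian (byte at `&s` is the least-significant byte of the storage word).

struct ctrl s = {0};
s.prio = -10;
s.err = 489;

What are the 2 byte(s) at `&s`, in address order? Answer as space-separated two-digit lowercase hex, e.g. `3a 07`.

36 3d

prio:5 = -10 → 0x16 << 0 → word 0x0016
err:11 = 489 → 0x1e9 << 5 → word 0x3d36
word = 0x3d36 → little-endian bytes:
  [0]=0x36  [1]=0x3d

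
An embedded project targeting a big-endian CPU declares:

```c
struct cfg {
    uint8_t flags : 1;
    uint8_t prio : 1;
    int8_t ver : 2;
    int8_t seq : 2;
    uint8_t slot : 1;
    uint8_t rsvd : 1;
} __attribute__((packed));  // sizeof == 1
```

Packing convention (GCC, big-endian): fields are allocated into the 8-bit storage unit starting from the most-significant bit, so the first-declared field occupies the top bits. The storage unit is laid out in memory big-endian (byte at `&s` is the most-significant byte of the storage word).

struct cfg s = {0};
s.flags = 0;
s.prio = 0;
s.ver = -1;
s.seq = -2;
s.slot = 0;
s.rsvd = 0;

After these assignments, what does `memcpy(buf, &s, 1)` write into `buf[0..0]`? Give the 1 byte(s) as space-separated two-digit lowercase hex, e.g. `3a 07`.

38

flags (1b) val=0 bits=0x0 at bit 7: 0x00
prio (1b) val=0 bits=0x0 at bit 6: 0x00
ver (2b) val=-1 bits=0x3 at bit 4: 0x30
seq (2b) val=-2 bits=0x2 at bit 2: 0x38
slot (1b) val=0 bits=0x0 at bit 1: 0x38
rsvd (1b) val=0 bits=0x0 at bit 0: 0x38
word = 0x38 → big-endian bytes:
  [0]=0x38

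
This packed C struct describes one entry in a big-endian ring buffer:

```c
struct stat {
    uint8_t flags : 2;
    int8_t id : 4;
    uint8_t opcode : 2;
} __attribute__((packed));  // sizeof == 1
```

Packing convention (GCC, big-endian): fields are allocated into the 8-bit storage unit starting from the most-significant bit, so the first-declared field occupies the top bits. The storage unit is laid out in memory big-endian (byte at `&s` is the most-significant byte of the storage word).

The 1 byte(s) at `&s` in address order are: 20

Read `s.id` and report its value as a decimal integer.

[0]=0x20 (big-endian) → word 0x20
flags [6+:2] = (word>>6) & 0x3 = 0
id [2+:4] = (word>>2) & 0xf = 8  ←
opcode [0+:2] = (word>>0) & 0x3 = 0
id signed 4b, MSB=1: 8 - 16 = -8

-8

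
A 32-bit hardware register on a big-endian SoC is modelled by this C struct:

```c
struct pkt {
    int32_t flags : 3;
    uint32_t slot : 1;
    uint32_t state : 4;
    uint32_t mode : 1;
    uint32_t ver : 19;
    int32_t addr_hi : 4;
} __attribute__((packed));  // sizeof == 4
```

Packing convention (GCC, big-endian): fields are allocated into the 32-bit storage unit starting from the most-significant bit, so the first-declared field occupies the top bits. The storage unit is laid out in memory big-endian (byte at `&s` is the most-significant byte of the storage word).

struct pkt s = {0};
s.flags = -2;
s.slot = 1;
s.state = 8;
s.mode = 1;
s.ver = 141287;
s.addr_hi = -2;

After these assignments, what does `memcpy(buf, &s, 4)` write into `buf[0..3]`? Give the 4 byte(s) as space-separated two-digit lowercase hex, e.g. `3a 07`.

[29+:3] flags=-2 & 0x7 = 0x6; word=0xc0000000
[28+:1] slot=1 & 0x1 = 0x1; word=0xd0000000
[24+:4] state=8 & 0xf = 0x8; word=0xd8000000
[23+:1] mode=1 & 0x1 = 0x1; word=0xd8800000
[4+:19] ver=141287 & 0x7ffff = 0x227e7; word=0xd8a27e70
[0+:4] addr_hi=-2 & 0xf = 0xe; word=0xd8a27e7e
word = 0xd8a27e7e → big-endian bytes:
  [0]=0xd8  [1]=0xa2  [2]=0x7e  [3]=0x7e

d8 a2 7e 7e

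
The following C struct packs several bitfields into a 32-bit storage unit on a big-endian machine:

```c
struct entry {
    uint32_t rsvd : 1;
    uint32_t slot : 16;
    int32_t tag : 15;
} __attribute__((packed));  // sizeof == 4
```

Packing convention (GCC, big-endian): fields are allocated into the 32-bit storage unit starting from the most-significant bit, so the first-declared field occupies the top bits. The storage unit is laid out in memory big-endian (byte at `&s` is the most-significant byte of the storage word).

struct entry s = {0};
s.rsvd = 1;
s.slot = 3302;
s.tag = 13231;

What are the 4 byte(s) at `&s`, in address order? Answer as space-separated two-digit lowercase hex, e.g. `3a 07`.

[31+:1] rsvd=1 & 0x1 = 0x1; word=0x80000000
[15+:16] slot=3302 & 0xffff = 0xce6; word=0x86730000
[0+:15] tag=13231 & 0x7fff = 0x33af; word=0x867333af
word = 0x867333af → big-endian bytes:
  [0]=0x86  [1]=0x73  [2]=0x33  [3]=0xaf

86 73 33 af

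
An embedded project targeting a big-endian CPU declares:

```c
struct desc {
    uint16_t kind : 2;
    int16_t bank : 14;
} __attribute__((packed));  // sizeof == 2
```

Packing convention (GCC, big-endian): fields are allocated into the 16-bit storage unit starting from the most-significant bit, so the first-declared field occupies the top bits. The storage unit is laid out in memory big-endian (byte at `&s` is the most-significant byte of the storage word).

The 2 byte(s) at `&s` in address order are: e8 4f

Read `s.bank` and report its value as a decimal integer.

[0]=0xe8 [1]=0x4f (big-endian) → word 0xe84f
kind:2 @ bit 14 → (0xe84f>>14)&0x3 = 0x3
bank:14 @ bit 0 → (0xe84f>>0)&0x3fff = 0x284f  ←
bank signed 14b, MSB=1: 10319 - 16384 = -6065

-6065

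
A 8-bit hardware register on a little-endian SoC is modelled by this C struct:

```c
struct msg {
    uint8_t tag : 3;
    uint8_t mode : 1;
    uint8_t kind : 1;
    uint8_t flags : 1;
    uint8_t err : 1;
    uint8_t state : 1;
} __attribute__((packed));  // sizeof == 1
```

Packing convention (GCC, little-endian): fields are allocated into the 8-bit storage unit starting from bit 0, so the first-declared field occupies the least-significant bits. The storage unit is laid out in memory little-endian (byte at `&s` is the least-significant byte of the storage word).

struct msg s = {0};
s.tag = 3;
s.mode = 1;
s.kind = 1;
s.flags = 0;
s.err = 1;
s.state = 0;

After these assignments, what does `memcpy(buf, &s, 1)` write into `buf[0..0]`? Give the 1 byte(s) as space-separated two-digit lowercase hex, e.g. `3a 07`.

5b

tag:3 = 3 → 0x3 << 0 → word 0x03
mode:1 = 1 → 0x1 << 3 → word 0x0b
kind:1 = 1 → 0x1 << 4 → word 0x1b
flags:1 = 0 → 0x0 << 5 → word 0x1b
err:1 = 1 → 0x1 << 6 → word 0x5b
state:1 = 0 → 0x0 << 7 → word 0x5b
word = 0x5b → little-endian bytes:
  [0]=0x5b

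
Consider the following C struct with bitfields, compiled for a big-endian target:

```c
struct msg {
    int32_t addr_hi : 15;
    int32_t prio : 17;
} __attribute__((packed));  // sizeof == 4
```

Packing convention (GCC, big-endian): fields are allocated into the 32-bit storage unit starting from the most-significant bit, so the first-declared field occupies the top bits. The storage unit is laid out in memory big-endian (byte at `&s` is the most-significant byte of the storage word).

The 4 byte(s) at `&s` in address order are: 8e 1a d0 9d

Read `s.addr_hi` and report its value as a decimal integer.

[0]=0x8e [1]=0x1a [2]=0xd0 [3]=0x9d (big-endian) → word 0x8e1ad09d
addr_hi:15 @ bit 17 → (0x8e1ad09d>>17)&0x7fff = 0x470d  ←
prio:17 @ bit 0 → (0x8e1ad09d>>0)&0x1ffff = 0xd09d
addr_hi signed 15b, MSB=1: 18189 - 32768 = -14579

-14579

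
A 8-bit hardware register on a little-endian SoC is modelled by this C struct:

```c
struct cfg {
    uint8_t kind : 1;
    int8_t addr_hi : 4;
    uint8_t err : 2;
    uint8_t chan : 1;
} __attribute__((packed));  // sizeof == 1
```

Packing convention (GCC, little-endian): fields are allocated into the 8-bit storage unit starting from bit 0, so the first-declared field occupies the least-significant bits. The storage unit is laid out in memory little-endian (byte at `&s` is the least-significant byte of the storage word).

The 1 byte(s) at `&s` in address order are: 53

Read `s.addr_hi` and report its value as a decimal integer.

[0]=0x53 (little-endian) → word 0x53
kind [0+:1] = (word>>0) & 0x1 = 1
addr_hi [1+:4] = (word>>1) & 0xf = 9  ←
err [5+:2] = (word>>5) & 0x3 = 2
chan [7+:1] = (word>>7) & 0x1 = 0
addr_hi signed 4b, MSB=1: 9 - 16 = -7

-7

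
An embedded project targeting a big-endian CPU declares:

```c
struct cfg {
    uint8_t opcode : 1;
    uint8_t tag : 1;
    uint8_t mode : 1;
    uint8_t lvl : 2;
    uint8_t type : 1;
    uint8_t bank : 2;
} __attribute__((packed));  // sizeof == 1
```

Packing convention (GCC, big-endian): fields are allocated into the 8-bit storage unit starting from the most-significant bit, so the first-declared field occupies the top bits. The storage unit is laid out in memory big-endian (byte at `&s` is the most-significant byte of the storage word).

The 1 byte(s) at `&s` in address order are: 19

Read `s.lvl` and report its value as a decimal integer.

[0]=0x19 (big-endian) → word 0x19
opcode:1 @ bit 7 → (0x19>>7)&0x1 = 0x0
tag:1 @ bit 6 → (0x19>>6)&0x1 = 0x0
mode:1 @ bit 5 → (0x19>>5)&0x1 = 0x0
lvl:2 @ bit 3 → (0x19>>3)&0x3 = 0x3  ←
type:1 @ bit 2 → (0x19>>2)&0x1 = 0x0
bank:2 @ bit 0 → (0x19>>0)&0x3 = 0x1

3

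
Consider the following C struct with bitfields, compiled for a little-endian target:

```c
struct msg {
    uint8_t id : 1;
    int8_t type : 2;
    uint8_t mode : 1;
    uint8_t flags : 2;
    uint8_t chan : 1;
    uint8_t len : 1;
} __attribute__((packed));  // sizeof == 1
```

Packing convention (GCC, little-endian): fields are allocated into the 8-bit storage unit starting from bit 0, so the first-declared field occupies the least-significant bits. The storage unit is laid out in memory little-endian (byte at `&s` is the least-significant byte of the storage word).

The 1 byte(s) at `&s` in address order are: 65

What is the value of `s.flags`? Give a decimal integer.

2

[0]=0x65 (little-endian) → word 0x65
id:1 @ bit 0 → (0x65>>0)&0x1 = 0x1
type:2 @ bit 1 → (0x65>>1)&0x3 = 0x2
mode:1 @ bit 3 → (0x65>>3)&0x1 = 0x0
flags:2 @ bit 4 → (0x65>>4)&0x3 = 0x2  ←
chan:1 @ bit 6 → (0x65>>6)&0x1 = 0x1
len:1 @ bit 7 → (0x65>>7)&0x1 = 0x0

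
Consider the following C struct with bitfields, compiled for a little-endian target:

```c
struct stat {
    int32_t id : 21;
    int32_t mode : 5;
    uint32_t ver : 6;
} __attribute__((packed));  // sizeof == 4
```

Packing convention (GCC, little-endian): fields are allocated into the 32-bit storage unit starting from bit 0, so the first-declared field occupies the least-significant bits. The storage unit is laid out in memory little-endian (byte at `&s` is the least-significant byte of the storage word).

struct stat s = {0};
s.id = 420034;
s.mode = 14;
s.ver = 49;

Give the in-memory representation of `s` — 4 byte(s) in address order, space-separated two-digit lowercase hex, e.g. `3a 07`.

c2 68 c6 c5

[0+:21] id=420034 & 0x1fffff = 0x668c2; word=0x000668c2
[21+:5] mode=14 & 0x1f = 0xe; word=0x01c668c2
[26+:6] ver=49 & 0x3f = 0x31; word=0xc5c668c2
word = 0xc5c668c2 → little-endian bytes:
  [0]=0xc2  [1]=0x68  [2]=0xc6  [3]=0xc5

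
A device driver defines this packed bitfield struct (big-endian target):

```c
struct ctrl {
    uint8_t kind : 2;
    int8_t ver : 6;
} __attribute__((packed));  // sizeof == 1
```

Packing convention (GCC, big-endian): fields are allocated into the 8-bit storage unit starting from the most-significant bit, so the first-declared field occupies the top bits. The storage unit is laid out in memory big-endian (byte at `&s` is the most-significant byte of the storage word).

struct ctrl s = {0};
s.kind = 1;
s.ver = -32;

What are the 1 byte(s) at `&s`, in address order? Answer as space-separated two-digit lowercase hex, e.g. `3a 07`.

60

kind:2 = 1 → 0x1 << 6 → word 0x40
ver:6 = -32 → 0x20 << 0 → word 0x60
word = 0x60 → big-endian bytes:
  [0]=0x60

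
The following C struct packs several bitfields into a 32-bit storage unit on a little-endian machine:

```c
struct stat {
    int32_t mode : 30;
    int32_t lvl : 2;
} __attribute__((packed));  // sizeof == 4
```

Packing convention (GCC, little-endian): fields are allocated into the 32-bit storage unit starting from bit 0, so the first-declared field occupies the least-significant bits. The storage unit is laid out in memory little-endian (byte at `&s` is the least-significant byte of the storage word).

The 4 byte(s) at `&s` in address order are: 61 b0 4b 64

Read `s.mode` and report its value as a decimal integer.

[0]=0x61 [1]=0xb0 [2]=0x4b [3]=0x64 (little-endian) → word 0x644bb061
mode:30 @ bit 0 → (0x644bb061>>0)&0x3fffffff = 0x244bb061  ←
lvl:2 @ bit 30 → (0x644bb061>>30)&0x3 = 0x1
mode signed 30b, MSB=1: 608940129 - 1073741824 = -464801695

-464801695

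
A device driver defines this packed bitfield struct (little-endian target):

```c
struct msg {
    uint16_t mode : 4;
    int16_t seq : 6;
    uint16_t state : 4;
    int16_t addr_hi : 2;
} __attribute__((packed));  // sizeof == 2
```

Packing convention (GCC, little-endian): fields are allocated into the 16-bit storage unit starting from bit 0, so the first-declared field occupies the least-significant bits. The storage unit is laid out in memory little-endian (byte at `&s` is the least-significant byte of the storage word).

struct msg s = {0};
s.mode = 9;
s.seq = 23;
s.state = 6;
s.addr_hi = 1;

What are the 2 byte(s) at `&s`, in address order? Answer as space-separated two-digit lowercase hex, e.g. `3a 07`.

mode (4b) val=9 bits=0x9 at bit 0: 0x0009
seq (6b) val=23 bits=0x17 at bit 4: 0x0179
state (4b) val=6 bits=0x6 at bit 10: 0x1979
addr_hi (2b) val=1 bits=0x1 at bit 14: 0x5979
word = 0x5979 → little-endian bytes:
  [0]=0x79  [1]=0x59

79 59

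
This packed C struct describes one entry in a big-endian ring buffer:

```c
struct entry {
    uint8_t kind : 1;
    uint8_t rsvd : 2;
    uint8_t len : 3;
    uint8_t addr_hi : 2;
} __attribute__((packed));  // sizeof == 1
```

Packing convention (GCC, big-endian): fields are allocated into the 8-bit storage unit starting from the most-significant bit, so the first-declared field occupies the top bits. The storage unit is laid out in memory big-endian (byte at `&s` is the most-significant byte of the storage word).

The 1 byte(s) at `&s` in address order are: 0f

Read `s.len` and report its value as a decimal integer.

3

[0]=0x0f (big-endian) → word 0x0f
kind:1 @ bit 7 → (0x0f>>7)&0x1 = 0x0
rsvd:2 @ bit 5 → (0x0f>>5)&0x3 = 0x0
len:3 @ bit 2 → (0x0f>>2)&0x7 = 0x3  ←
addr_hi:2 @ bit 0 → (0x0f>>0)&0x3 = 0x3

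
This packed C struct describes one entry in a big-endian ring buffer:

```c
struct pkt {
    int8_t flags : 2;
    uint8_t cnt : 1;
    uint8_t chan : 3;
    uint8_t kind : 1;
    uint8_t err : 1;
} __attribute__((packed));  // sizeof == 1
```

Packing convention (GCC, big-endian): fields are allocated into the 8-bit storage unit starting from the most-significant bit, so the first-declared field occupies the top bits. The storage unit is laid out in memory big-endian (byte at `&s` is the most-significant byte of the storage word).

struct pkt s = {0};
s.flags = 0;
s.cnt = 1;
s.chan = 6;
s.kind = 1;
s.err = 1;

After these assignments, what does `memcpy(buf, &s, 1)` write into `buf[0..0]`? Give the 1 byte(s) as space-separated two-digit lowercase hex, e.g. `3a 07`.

3b

flags (2b) val=0 bits=0x0 at bit 6: 0x00
cnt (1b) val=1 bits=0x1 at bit 5: 0x20
chan (3b) val=6 bits=0x6 at bit 2: 0x38
kind (1b) val=1 bits=0x1 at bit 1: 0x3a
err (1b) val=1 bits=0x1 at bit 0: 0x3b
word = 0x3b → big-endian bytes:
  [0]=0x3b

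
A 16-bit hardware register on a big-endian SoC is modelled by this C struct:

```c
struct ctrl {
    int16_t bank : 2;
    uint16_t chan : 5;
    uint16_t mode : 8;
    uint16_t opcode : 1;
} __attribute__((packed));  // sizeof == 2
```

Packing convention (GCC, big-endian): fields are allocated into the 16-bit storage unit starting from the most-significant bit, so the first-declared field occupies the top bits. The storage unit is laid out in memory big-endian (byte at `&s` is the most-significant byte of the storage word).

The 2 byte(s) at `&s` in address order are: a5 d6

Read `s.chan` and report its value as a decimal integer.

18

[0]=0xa5 [1]=0xd6 (big-endian) → word 0xa5d6
bank:2 @ bit 14 → (0xa5d6>>14)&0x3 = 0x2
chan:5 @ bit 9 → (0xa5d6>>9)&0x1f = 0x12  ←
mode:8 @ bit 1 → (0xa5d6>>1)&0xff = 0xeb
opcode:1 @ bit 0 → (0xa5d6>>0)&0x1 = 0x0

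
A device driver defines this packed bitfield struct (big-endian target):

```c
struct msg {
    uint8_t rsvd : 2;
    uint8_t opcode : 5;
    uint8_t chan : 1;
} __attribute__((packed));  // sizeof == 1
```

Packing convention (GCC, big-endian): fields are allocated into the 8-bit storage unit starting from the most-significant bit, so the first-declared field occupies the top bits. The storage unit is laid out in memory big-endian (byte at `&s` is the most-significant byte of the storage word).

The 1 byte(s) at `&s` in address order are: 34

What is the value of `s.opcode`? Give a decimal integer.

[0]=0x34 (big-endian) → word 0x34
rsvd:2 @ bit 6 → (0x34>>6)&0x3 = 0x0
opcode:5 @ bit 1 → (0x34>>1)&0x1f = 0x1a  ←
chan:1 @ bit 0 → (0x34>>0)&0x1 = 0x0

26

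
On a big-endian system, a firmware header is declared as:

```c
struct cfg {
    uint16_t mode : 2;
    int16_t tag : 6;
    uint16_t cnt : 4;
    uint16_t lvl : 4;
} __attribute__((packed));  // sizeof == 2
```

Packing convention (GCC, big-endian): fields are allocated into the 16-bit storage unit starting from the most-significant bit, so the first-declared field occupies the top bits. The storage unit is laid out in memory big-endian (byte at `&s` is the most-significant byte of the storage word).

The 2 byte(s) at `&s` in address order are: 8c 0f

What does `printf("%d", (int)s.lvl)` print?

15

[0]=0x8c [1]=0x0f (big-endian) → word 0x8c0f
mode [14+:2] = (word>>14) & 0x3 = 2
tag [8+:6] = (word>>8) & 0x3f = 12
cnt [4+:4] = (word>>4) & 0xf = 0
lvl [0+:4] = (word>>0) & 0xf = 15  ←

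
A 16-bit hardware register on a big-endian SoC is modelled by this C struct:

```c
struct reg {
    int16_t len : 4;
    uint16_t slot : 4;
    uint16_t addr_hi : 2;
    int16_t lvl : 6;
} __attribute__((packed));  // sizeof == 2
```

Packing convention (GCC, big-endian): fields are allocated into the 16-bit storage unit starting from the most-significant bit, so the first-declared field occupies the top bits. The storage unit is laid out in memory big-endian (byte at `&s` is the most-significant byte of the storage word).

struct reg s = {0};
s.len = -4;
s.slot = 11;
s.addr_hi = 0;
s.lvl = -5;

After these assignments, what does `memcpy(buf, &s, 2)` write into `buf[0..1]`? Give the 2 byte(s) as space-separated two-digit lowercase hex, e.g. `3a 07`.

len (4b) val=-4 bits=0xc at bit 12: 0xc000
slot (4b) val=11 bits=0xb at bit 8: 0xcb00
addr_hi (2b) val=0 bits=0x0 at bit 6: 0xcb00
lvl (6b) val=-5 bits=0x3b at bit 0: 0xcb3b
word = 0xcb3b → big-endian bytes:
  [0]=0xcb  [1]=0x3b

cb 3b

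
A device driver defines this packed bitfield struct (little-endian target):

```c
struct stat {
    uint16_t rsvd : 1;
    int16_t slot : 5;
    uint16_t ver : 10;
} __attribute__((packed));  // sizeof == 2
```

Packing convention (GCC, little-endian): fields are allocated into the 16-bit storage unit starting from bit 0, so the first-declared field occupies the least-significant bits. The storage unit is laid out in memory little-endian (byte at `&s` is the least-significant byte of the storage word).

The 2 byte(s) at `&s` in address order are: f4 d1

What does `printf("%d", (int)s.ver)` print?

839

[0]=0xf4 [1]=0xd1 (little-endian) → word 0xd1f4
rsvd:1 @ bit 0 → (0xd1f4>>0)&0x1 = 0x0
slot:5 @ bit 1 → (0xd1f4>>1)&0x1f = 0x1a
ver:10 @ bit 6 → (0xd1f4>>6)&0x3ff = 0x347  ←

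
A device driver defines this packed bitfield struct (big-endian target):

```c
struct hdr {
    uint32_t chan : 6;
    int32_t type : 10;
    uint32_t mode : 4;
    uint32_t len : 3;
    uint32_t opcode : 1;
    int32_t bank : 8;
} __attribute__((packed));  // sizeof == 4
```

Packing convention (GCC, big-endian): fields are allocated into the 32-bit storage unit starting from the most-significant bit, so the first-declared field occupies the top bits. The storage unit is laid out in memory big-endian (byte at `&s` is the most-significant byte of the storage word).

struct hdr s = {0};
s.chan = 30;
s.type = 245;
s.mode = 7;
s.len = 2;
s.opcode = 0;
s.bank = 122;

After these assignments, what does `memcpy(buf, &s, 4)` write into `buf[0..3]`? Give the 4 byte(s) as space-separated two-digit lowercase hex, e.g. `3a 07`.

78 f5 74 7a

chan (6b) val=30 bits=0x1e at bit 26: 0x78000000
type (10b) val=245 bits=0xf5 at bit 16: 0x78f50000
mode (4b) val=7 bits=0x7 at bit 12: 0x78f57000
len (3b) val=2 bits=0x2 at bit 9: 0x78f57400
opcode (1b) val=0 bits=0x0 at bit 8: 0x78f57400
bank (8b) val=122 bits=0x7a at bit 0: 0x78f5747a
word = 0x78f5747a → big-endian bytes:
  [0]=0x78  [1]=0xf5  [2]=0x74  [3]=0x7a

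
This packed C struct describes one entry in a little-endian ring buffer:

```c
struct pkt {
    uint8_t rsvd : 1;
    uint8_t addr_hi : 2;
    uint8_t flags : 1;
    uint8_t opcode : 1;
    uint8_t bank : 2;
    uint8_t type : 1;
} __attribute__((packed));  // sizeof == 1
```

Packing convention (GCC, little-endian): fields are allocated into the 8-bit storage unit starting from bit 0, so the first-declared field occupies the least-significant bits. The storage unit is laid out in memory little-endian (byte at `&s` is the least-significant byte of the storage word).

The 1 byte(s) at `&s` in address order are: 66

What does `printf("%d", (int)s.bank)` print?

3

[0]=0x66 (little-endian) → word 0x66
rsvd [0+:1] = (word>>0) & 0x1 = 0
addr_hi [1+:2] = (word>>1) & 0x3 = 3
flags [3+:1] = (word>>3) & 0x1 = 0
opcode [4+:1] = (word>>4) & 0x1 = 0
bank [5+:2] = (word>>5) & 0x3 = 3  ←
type [7+:1] = (word>>7) & 0x1 = 0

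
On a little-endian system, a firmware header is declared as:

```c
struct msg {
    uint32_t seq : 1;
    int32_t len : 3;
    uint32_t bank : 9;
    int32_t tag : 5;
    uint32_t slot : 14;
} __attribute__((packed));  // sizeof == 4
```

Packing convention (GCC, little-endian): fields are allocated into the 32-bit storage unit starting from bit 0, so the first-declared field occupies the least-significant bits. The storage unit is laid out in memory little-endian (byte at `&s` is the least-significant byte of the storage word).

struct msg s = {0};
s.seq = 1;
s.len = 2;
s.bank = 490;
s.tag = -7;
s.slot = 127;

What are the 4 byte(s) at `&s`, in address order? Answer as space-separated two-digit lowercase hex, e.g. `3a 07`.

seq (1b) val=1 bits=0x1 at bit 0: 0x00000001
len (3b) val=2 bits=0x2 at bit 1: 0x00000005
bank (9b) val=490 bits=0x1ea at bit 4: 0x00001ea5
tag (5b) val=-7 bits=0x19 at bit 13: 0x00033ea5
slot (14b) val=127 bits=0x7f at bit 18: 0x01ff3ea5
word = 0x01ff3ea5 → little-endian bytes:
  [0]=0xa5  [1]=0x3e  [2]=0xff  [3]=0x01

a5 3e ff 01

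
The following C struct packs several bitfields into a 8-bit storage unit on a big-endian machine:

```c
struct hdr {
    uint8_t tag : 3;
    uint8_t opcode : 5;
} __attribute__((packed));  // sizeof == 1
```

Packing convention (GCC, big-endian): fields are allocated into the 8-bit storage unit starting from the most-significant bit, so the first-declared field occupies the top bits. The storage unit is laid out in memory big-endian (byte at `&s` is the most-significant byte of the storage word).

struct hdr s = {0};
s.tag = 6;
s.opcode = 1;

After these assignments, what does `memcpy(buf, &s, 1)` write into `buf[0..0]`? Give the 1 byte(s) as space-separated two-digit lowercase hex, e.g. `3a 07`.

[5+:3] tag=6 & 0x7 = 0x6; word=0xc0
[0+:5] opcode=1 & 0x1f = 0x1; word=0xc1
word = 0xc1 → big-endian bytes:
  [0]=0xc1

c1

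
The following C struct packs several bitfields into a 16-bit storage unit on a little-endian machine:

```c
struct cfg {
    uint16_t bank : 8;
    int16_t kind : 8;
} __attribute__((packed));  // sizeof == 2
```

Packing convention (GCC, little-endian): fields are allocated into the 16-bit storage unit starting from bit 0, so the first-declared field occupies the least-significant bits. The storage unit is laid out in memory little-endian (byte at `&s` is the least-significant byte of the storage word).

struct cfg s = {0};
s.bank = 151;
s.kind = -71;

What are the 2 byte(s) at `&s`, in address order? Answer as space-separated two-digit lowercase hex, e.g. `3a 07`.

97 b9

bank:8 = 151 → 0x97 << 0 → word 0x0097
kind:8 = -71 → 0xb9 << 8 → word 0xb997
word = 0xb997 → little-endian bytes:
  [0]=0x97  [1]=0xb9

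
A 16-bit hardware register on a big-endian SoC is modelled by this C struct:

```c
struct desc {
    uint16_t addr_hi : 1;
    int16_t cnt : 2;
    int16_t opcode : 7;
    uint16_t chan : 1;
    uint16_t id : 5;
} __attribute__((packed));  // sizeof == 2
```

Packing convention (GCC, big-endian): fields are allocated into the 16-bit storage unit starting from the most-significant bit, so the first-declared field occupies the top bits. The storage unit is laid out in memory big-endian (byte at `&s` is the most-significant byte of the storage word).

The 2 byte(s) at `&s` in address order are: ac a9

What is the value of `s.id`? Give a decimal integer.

[0]=0xac [1]=0xa9 (big-endian) → word 0xaca9
addr_hi [15+:1] = (word>>15) & 0x1 = 1
cnt [13+:2] = (word>>13) & 0x3 = 1
opcode [6+:7] = (word>>6) & 0x7f = 50
chan [5+:1] = (word>>5) & 0x1 = 1
id [0+:5] = (word>>0) & 0x1f = 9  ←

9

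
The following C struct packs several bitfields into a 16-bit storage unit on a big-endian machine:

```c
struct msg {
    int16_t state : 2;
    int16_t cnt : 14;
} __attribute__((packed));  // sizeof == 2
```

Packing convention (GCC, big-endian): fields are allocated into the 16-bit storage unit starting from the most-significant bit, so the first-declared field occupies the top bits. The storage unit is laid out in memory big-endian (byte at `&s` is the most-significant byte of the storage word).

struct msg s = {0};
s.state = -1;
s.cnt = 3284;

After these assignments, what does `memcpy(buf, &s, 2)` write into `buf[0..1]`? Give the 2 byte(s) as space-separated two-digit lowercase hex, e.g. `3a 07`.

[14+:2] state=-1 & 0x3 = 0x3; word=0xc000
[0+:14] cnt=3284 & 0x3fff = 0xcd4; word=0xccd4
word = 0xccd4 → big-endian bytes:
  [0]=0xcc  [1]=0xd4

cc d4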